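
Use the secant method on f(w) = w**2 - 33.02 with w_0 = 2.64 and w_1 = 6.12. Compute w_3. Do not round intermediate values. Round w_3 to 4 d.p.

5.7421

f(w_0) = -26.050400, f(w_1) = 4.434400
w_2 = 6.120000 - (4.434400)·(6.120000 - 2.640000)/(4.434400 - (-26.050400)) = 5.613790; f(w_2) = -1.505362
w_3 = 5.613790 - (-1.505362)·(5.613790 - 6.120000)/(-1.505362 - (4.434400)) = 5.742083; f(w_3) = -0.048484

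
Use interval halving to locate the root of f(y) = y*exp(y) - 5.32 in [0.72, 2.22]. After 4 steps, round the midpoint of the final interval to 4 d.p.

f(0.720000) = -3.840808, f(2.220000) = 15.120275 (opposite signs)
step 1: m = 1.470000, f(m) = 1.073376 > 0 → root in [0.720000, 1.470000]
step 2: m = 1.095000, f(m) = -2.046845 < 0 → root in [1.095000, 1.470000]
step 3: m = 1.282500, f(m) = -0.695763 < 0 → root in [1.282500, 1.470000]
step 4: m = 1.376250, f(m) = 0.129983 > 0 → root in [1.282500, 1.376250]
Midpoint of [1.282500, 1.376250] = 1.329375

1.3294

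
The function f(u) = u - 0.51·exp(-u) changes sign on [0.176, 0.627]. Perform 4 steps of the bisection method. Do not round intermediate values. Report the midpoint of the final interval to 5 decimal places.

f(0.176000) = -0.251695, f(0.627000) = 0.354562 (opposite signs)
step 1: m = 0.401500, f(m) = 0.060149 > 0 → root in [0.176000, 0.401500]
step 2: m = 0.288750, f(m) = -0.093342 < 0 → root in [0.288750, 0.401500]
step 3: m = 0.345125, f(m) = -0.016022 < 0 → root in [0.345125, 0.401500]
step 4: m = 0.373312, f(m) = 0.022203 > 0 → root in [0.345125, 0.373312]
Midpoint of [0.345125, 0.373312] = 0.359219

0.35922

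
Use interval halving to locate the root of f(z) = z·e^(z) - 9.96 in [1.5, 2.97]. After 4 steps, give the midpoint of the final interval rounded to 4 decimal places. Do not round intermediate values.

1.7297

f(1.500000) = -3.237466, f(2.970000) = 47.931001 (opposite signs)
step 1: m = 2.235000, f(m) = 10.929387 > 0 → root in [1.500000, 2.235000]
step 2: m = 1.867500, f(m) = 2.126639 > 0 → root in [1.500000, 1.867500]
step 3: m = 1.683750, f(m) = -0.891803 < 0 → root in [1.683750, 1.867500]
step 4: m = 1.775625, f(m) = 0.523237 > 0 → root in [1.683750, 1.775625]
Midpoint of [1.683750, 1.775625] = 1.729688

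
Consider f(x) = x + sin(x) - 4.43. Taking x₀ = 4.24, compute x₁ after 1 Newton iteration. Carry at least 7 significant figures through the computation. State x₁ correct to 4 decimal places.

f'(x) = 1 + cos(x)
x_0 = 4.240000: f = -1.080484, f' = 0.544985 → x_1 = 4.240000 - (-1.080484)/(0.544985) = 6.222593

6.2226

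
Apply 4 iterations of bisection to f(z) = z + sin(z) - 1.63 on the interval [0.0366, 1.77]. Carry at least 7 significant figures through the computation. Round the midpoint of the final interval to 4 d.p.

f(0.036600) = -1.556808, f(1.770000) = 1.120224 (opposite signs)
step 1: m = 0.903300, f(m) = 0.058674 > 0 → root in [0.036600, 0.903300]
step 2: m = 0.469950, f(m) = -0.707208 < 0 → root in [0.469950, 0.903300]
step 3: m = 0.686625, f(m) = -0.309444 < 0 → root in [0.686625, 0.903300]
step 4: m = 0.794963, f(m) = -0.121200 < 0 → root in [0.794963, 0.903300]
Midpoint of [0.794963, 0.903300] = 0.849131

0.8491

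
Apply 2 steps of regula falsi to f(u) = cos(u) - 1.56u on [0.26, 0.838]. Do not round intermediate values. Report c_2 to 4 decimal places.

f(0.260000) = 0.560790, f(0.838000) = -0.638329
step 1: c = 0.530312, f(c) = 0.035362 > 0 → new bracket [0.530312, 0.838000]
step 2: c = 0.546463, f(c) = 0.001886 > 0 → new bracket [0.546463, 0.838000]

0.5465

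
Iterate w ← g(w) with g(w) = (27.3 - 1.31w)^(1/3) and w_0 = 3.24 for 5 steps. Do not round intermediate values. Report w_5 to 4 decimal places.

w_1 = g(3.240000) = 2.846157
w_2 = g(2.846157) = 2.867231
w_3 = g(2.867231) = 2.866111
w_4 = g(2.866111) = 2.866170
w_5 = g(2.866170) = 2.866167

2.8662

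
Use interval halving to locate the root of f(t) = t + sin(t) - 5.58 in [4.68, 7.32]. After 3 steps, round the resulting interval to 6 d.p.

[5.670000, 6.000000]

f(4.680000) = -1.899476, f(7.320000) = 2.600787 (opposite signs)
step 1: m = 6.000000, f(m) = 0.140585 > 0 → root in [4.680000, 6.000000]
step 2: m = 5.340000, f(m) = -1.049433 < 0 → root in [5.340000, 6.000000]
step 3: m = 5.670000, f(m) = -0.485475 < 0 → root in [5.670000, 6.000000]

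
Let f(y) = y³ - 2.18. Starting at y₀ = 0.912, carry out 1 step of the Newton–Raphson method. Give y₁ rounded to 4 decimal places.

1.4817

Newton update: y ← y − f(y)/f'(y).
f'(y) = 3y²
y_0 = 0.912000: f = -1.421449, f' = 2.495232 → y_1 = 0.912000 - (-1.421449)/(2.495232) = 1.481666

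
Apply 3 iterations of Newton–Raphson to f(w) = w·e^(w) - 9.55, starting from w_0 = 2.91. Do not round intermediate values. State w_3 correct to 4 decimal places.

f'(w) = (w + 1)·e^(w)
w_0 = 2.910000: f = 43.868284, f' = 71.775082 → w_1 = 2.910000 - (43.868284)/(71.775082) = 2.298809
w_1 = 2.298809: f = 13.351449, f' = 32.863759 → w_2 = 2.298809 - (13.351449)/(32.863759) = 1.892542
w_2 = 1.892542: f = 3.009326, f' = 19.195545 → w_3 = 1.892542 - (3.009326)/(19.195545) = 1.735770

1.7358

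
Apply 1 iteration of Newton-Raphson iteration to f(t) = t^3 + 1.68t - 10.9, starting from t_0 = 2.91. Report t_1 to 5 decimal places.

2.22211

Newton update: t ← t − f(t)/f'(t).
f'(t) = 3t^2 + 1.68
t_0 = 2.910000: f = 18.630971, f' = 27.084300 → t_1 = 2.910000 - (18.630971)/(27.084300) = 2.222112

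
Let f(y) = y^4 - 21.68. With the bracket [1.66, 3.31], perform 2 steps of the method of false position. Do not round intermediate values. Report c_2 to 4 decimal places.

False-position update: c = (a·f(b) − b·f(a))/(f(b) − f(a)); replace the endpoint whose sign matches f(c).
f(1.660000) = -14.086669, f(3.310000) = 98.356127
step 1: c = 1.866710, f(c) = -9.537530 < 0 → new bracket [1.866710, 3.310000]
step 2: c = 1.994293, f(c) = -5.861848 < 0 → new bracket [1.994293, 3.310000]

1.9943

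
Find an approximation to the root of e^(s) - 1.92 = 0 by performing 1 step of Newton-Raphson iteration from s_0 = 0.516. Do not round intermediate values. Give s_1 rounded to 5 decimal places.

0.66205

f'(s) = e^(s)
s_0 = 0.516000: f = -0.244687, f' = 1.675313 → s_1 = 0.516000 - (-0.244687)/(1.675313) = 0.662055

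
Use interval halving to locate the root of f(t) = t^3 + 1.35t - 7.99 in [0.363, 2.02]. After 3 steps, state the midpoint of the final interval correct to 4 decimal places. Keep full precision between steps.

1.7093

f(0.363000) = -7.452118, f(2.020000) = 2.979408 (opposite signs)
step 1: m = 1.191500, f(m) = -4.689936 < 0 → root in [1.191500, 2.020000]
step 2: m = 1.605750, f(m) = -1.681919 < 0 → root in [1.605750, 2.020000]
step 3: m = 1.812875, f(m) = 0.415424 > 0 → root in [1.605750, 1.812875]
Midpoint of [1.605750, 1.812875] = 1.709313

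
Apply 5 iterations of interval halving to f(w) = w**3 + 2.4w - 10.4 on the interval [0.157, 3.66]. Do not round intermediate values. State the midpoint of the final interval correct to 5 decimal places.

f(0.157000) = -10.019330, f(3.660000) = 47.411896 (opposite signs)
step 1: m = 1.908500, f(m) = 1.131867 > 0 → root in [0.157000, 1.908500]
step 2: m = 1.032750, f(m) = -6.819897 < 0 → root in [1.032750, 1.908500]
step 3: m = 1.470625, f(m) = -3.689924 < 0 → root in [1.470625, 1.908500]
step 4: m = 1.689563, f(m) = -1.521989 < 0 → root in [1.689563, 1.908500]
step 5: m = 1.799031, f(m) = -0.259736 < 0 → root in [1.799031, 1.908500]
Midpoint of [1.799031, 1.908500] = 1.853766

1.85377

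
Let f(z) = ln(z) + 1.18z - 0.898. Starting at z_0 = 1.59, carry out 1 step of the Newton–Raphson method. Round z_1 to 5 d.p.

Newton update: z ← z − f(z)/f'(z).
f'(z) = 1/z + 1.18
z_0 = 1.590000: f = 1.441934, f' = 1.808931 → z_1 = 1.590000 - (1.441934)/(1.808931) = 0.792881

0.79288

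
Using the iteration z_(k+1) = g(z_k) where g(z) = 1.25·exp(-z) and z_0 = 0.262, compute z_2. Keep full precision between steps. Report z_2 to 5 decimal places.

0.47771

z_1 = g(0.262000) = 0.961889
z_2 = g(0.961889) = 0.477713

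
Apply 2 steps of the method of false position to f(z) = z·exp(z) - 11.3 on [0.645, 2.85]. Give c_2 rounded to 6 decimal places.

1.408934

f(0.645000) = -10.070638, f(2.850000) = 37.970178
step 1: c = 1.107227, f(c) = -7.949581 < 0 → new bracket [1.107227, 2.850000]
step 2: c = 1.408934, f(c) = -5.535218 < 0 → new bracket [1.408934, 2.850000]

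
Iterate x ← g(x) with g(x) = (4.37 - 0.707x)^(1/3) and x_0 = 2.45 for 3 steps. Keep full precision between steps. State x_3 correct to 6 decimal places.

x_1 = g(2.450000) = 1.381709
x_2 = g(1.381709) = 1.502681
x_3 = g(1.502681) = 1.489948

1.489948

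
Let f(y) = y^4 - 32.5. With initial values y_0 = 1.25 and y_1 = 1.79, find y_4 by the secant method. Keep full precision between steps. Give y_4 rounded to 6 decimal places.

2.253162

f(y_0) = -30.058594, f(y_1) = -22.233743
y_2 = 1.790000 - (-22.233743)·(1.790000 - 1.250000)/(-22.233743 - (-30.058594)) = 3.324371; f(y_2) = 89.634336
y_3 = 3.324371 - (89.634336)·(3.324371 - 1.790000)/(89.634336 - (-22.233743)) = 2.094956; f(y_3) = -13.238090
y_4 = 2.094956 - (-13.238090)·(2.094956 - 3.324371)/(-13.238090 - (89.634336)) = 2.253162; f(y_4) = -6.726705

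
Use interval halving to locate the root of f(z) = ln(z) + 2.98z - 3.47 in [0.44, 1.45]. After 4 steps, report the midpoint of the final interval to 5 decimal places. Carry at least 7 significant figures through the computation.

f(0.440000) = -2.979781, f(1.450000) = 1.222564 (opposite signs)
step 1: m = 0.945000, f(m) = -0.710470 < 0 → root in [0.945000, 1.450000]
step 2: m = 1.197500, f(m) = 0.278786 > 0 → root in [0.945000, 1.197500]
step 3: m = 1.071250, f(m) = -0.208849 < 0 → root in [1.071250, 1.197500]
step 4: m = 1.134375, f(m) = 0.036519 > 0 → root in [1.071250, 1.134375]
Midpoint of [1.071250, 1.134375] = 1.102812

1.10281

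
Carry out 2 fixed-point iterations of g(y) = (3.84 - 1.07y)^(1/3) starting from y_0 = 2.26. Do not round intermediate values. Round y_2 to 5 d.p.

1.38153

y_1 = g(2.260000) = 1.124466
y_2 = g(1.124466) = 1.381530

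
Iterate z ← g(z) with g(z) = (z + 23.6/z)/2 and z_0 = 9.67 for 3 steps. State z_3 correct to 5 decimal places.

4.85939

z_1 = g(9.670000) = 6.055269
z_2 = g(6.055269) = 4.976351
z_3 = g(4.976351) = 4.859391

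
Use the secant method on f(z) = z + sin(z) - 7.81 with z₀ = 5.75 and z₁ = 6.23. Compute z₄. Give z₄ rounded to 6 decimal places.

7.088757

f(z_0) = -2.568279, f(z_1) = -1.633160
z_2 = 6.230000 - (-1.633160)·(6.230000 - 5.750000)/(-1.633160 - (-2.568279)) = 7.068307; f(z_2) = -0.034781
z_3 = 7.068307 - (-0.034781)·(7.068307 - 6.230000)/(-0.034781 - (-1.633160)) = 7.086549; f(z_3) = -0.003755
z_4 = 7.086549 - (-0.003755)·(7.086549 - 7.068307)/(-0.003755 - (-0.034781)) = 7.088757; f(z_4) = -0.000016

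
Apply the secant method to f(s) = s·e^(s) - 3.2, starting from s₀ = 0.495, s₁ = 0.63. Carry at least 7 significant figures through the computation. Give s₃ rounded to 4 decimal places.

f(s_0) = -2.387953, f(s_1) = -2.017105
s_2 = 0.630000 - (-2.017105)·(0.630000 - 0.495000)/(-2.017105 - (-2.387953)) = 1.364288; f(s_2) = 2.138371
s_3 = 1.364288 - (2.138371)·(1.364288 - 0.630000)/(2.138371 - (-2.017105)) = 0.986430; f(s_3) = -0.554746

0.9864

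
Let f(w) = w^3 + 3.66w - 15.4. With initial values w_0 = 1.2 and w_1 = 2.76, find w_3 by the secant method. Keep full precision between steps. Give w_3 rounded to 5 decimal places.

f(w_0) = -9.280000, f(w_1) = 15.726176
w_2 = 2.760000 - (15.726176)·(2.760000 - 1.200000)/(15.726176 - (-9.280000)) = 1.778929; f(w_2) = -3.259542
w_3 = 1.778929 - (-3.259542)·(1.778929 - 2.760000)/(-3.259542 - (15.726176)) = 1.947363; f(w_3) = -0.887816

1.94736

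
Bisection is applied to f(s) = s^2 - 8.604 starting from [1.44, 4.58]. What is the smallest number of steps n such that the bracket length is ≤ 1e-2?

9

Initial width b − a = 4.58 − 1.44 = 3.140000.
After n steps the width is (b−a)/2^n; need (b−a)/2^n ≤ 1e-2.
So n ≥ log₂(3.140000/1e-2) = log₂(314.0000) ≈ 8.2946.
Hence n = 9.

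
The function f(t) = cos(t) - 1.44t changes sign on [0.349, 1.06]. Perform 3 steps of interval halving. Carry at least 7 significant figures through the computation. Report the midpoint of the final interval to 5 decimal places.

0.57119

f(0.349000) = 0.437155, f(1.060000) = -1.037528 (opposite signs)
step 1: m = 0.704500, f(m) = -0.252545 < 0 → root in [0.349000, 0.704500]
step 2: m = 0.526750, f(m) = 0.105925 > 0 → root in [0.526750, 0.704500]
step 3: m = 0.615625, f(m) = -0.070087 < 0 → root in [0.526750, 0.615625]
Midpoint of [0.526750, 0.615625] = 0.571188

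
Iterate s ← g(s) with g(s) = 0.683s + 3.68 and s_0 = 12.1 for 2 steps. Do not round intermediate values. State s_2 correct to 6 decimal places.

11.837957

s_1 = g(12.100000) = 11.944300
s_2 = g(11.944300) = 11.837957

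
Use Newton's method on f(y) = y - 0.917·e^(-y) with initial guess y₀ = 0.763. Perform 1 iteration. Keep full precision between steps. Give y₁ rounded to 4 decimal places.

Newton update: y ← y − f(y)/f'(y).
f'(y) = 1 + 0.917·e^(-y)
y_0 = 0.763000: f = 0.335435, f' = 1.427565 → y_1 = 0.763000 - (0.335435)/(1.427565) = 0.528030

0.5280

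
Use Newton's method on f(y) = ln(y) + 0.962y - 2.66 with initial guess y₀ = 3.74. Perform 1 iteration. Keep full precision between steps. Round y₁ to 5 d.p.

f'(y) = 1/y + 0.962
y_0 = 3.740000: f = 2.256966, f' = 1.229380 → y_1 = 3.740000 - (2.256966)/(1.229380) = 1.904143

1.90414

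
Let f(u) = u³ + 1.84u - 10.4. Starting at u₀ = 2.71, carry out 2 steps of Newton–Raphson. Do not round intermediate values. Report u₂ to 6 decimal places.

1.919644

f'(u) = 3u² + 1.84
u_0 = 2.710000: f = 14.488911, f' = 23.872300 → u_1 = 2.710000 - (14.488911)/(23.872300) = 2.103066
u_1 = 2.103066: f = 2.771264, f' = 15.108660 → u_2 = 2.103066 - (2.771264)/(15.108660) = 1.919644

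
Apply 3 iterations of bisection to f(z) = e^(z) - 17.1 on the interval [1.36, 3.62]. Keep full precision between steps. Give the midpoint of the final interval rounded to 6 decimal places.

f(1.360000) = -13.203807, f(3.620000) = 20.237568 (opposite signs)
step 1: m = 2.490000, f(m) = -5.038724 < 0 → root in [2.490000, 3.620000]
step 2: m = 3.055000, f(m) = 4.121186 > 0 → root in [2.490000, 3.055000]
step 3: m = 2.772500, f(m) = -1.101419 < 0 → root in [2.772500, 3.055000]
Midpoint of [2.772500, 3.055000] = 2.913750

2.913750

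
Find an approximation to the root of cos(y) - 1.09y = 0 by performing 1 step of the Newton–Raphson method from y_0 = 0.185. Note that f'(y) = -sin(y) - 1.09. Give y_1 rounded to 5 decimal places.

y_0 = 0.185000: f = 0.781286, f' = -1.273947 → y_1 = 0.185000 - (0.781286)/(-1.273947) = 0.798280

0.79828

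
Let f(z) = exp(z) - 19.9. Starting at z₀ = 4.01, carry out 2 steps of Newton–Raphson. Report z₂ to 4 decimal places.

3.0546

f'(z) = exp(z)
z_0 = 4.010000: f = 35.246871, f' = 55.146871 → z_1 = 4.010000 - (35.246871)/(55.146871) = 3.370855
z_1 = 3.370855: f = 9.203387, f' = 29.103387 → z_2 = 3.370855 - (9.203387)/(29.103387) = 3.054624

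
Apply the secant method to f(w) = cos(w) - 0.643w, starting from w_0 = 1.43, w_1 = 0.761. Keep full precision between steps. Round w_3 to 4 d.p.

0.9304

Secant update: w_(k+1) = w_k − f(w_k)·(w_k − w_(k-1))/(f(w_k) − f(w_(k-1))).
f(w_0) = -0.779158, f(w_1) = 0.234824
w_2 = 0.761000 - (0.234824)·(0.761000 - 1.430000)/(0.234824 - (-0.779158)) = 0.915931; f(w_2) = 0.020109
w_3 = 0.915931 - (0.020109)·(0.915931 - 0.761000)/(0.020109 - (0.234824)) = 0.930441; f(w_3) = -0.000793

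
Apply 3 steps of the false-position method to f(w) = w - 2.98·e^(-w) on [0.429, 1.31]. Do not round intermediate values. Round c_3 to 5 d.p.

1.04763

f(0.429000) = -1.511457, f(1.310000) = 0.505936
step 1: c = 1.089057, f(c) = 0.086186 > 0 → new bracket [0.429000, 1.089057]
step 2: c = 1.053449, f(c) = 0.014226 > 0 → new bracket [0.429000, 1.053449]
step 3: c = 1.047627, f(c) = 0.002335 > 0 → new bracket [0.429000, 1.047627]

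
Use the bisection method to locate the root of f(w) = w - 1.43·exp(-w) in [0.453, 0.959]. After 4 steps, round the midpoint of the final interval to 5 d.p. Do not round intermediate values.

f(0.453000) = -0.456077, f(0.959000) = 0.410915 (opposite signs)
step 1: m = 0.706000, f(m) = 0.000131 > 0 → root in [0.453000, 0.706000]
step 2: m = 0.579500, f(m) = -0.221555 < 0 → root in [0.579500, 0.706000]
step 3: m = 0.642750, f(m) = -0.109207 < 0 → root in [0.642750, 0.706000]
step 4: m = 0.674375, f(m) = -0.054174 < 0 → root in [0.674375, 0.706000]
Midpoint of [0.674375, 0.706000] = 0.690187

0.69019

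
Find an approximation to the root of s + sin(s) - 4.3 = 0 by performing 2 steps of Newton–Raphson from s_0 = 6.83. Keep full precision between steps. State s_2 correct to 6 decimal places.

5.188699

f'(s) = 1 + cos(s)
s_0 = 6.830000: f = 3.049969, f' = 1.854185 → s_1 = 6.830000 - (3.049969)/(1.854185) = 5.185089
s_1 = 5.185089: f = -0.005253, f' = 1.455292 → s_2 = 5.185089 - (-0.005253)/(1.455292) = 5.188699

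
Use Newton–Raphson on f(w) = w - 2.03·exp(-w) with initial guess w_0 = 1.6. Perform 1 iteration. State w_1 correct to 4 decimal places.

f'(w) = 1 + 2.03·exp(-w)
w_0 = 1.600000: f = 1.190150, f' = 1.409850 → w_1 = 1.600000 - (1.190150)/(1.409850) = 0.755832

0.7558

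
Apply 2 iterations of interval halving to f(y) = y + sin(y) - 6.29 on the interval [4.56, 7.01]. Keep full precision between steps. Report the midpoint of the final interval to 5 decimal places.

6.09125

f(4.560000) = -2.718411, f(7.010000) = 1.384493 (opposite signs)
step 1: m = 5.785000, f(m) = -0.982832 < 0 → root in [5.785000, 7.010000]
step 2: m = 6.397500, f(m) = 0.221566 > 0 → root in [5.785000, 6.397500]
Midpoint of [5.785000, 6.397500] = 6.091250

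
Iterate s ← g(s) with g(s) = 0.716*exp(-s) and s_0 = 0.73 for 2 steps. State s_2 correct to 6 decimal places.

0.507062

s_1 = g(0.730000) = 0.345047
s_2 = g(0.345047) = 0.507062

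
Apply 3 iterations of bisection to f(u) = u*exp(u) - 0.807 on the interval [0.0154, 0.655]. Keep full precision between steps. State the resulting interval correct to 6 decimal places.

[0.415150, 0.495100]

f(0.015400) = -0.791361, f(0.655000) = 0.453968 (opposite signs)
step 1: m = 0.335200, f(m) = -0.338317 < 0 → root in [0.335200, 0.655000]
step 2: m = 0.495100, f(m) = 0.005292 > 0 → root in [0.335200, 0.495100]
step 3: m = 0.415150, f(m) = -0.178215 < 0 → root in [0.415150, 0.495100]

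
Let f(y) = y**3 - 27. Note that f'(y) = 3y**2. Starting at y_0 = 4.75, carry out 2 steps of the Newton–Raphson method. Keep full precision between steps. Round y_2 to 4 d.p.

3.0850

y_0 = 4.750000: f = 80.171875, f' = 67.687500 → y_1 = 4.750000 - (80.171875)/(67.687500) = 3.565559
y_1 = 3.565559: f = 18.329690, f' = 38.139625 → y_2 = 3.565559 - (18.329690)/(38.139625) = 3.084964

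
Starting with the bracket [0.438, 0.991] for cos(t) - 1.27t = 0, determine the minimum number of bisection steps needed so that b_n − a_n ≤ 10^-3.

10

Initial width b − a = 0.991 − 0.438 = 0.553000.
After n steps the width is (b−a)/2^n; need (b−a)/2^n ≤ 10^-3.
So n ≥ log₂(0.553000/10^-3) = log₂(553.0000) ≈ 9.1111.
Hence n = 10.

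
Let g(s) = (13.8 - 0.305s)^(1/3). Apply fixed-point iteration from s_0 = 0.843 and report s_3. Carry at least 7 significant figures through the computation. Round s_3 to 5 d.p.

s_1 = g(0.843000) = 2.383620
s_2 = g(2.383620) = 2.355727
s_3 = g(2.355727) = 2.356238

2.35624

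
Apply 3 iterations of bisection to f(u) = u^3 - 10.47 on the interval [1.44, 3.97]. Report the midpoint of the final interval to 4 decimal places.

2.2306

f(1.440000) = -7.484016, f(3.970000) = 52.100773 (opposite signs)
step 1: m = 2.705000, f(m) = 9.322553 > 0 → root in [1.440000, 2.705000]
step 2: m = 2.072500, f(m) = -1.568081 < 0 → root in [2.072500, 2.705000]
step 3: m = 2.388750, f(m) = 3.160510 > 0 → root in [2.072500, 2.388750]
Midpoint of [2.072500, 2.388750] = 2.230625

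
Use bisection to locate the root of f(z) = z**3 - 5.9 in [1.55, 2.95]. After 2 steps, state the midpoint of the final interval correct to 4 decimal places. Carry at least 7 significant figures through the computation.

f(1.550000) = -2.176125, f(2.950000) = 19.772375 (opposite signs)
step 1: m = 2.250000, f(m) = 5.490625 > 0 → root in [1.550000, 2.250000]
step 2: m = 1.900000, f(m) = 0.959000 > 0 → root in [1.550000, 1.900000]
Midpoint of [1.550000, 1.900000] = 1.725000

1.7250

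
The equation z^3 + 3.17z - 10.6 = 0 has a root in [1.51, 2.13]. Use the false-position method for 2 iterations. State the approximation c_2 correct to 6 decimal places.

False-position update: c = (a·f(b) − b·f(a))/(f(b) − f(a)); replace the endpoint whose sign matches f(c).
f(1.510000) = -2.370349, f(2.130000) = 5.815697
step 1: c = 1.689527, f(c) = -0.421442 < 0 → new bracket [1.689527, 2.130000]
step 2: c = 1.719290, f(c) = -0.067706 < 0 → new bracket [1.719290, 2.130000]

1.719290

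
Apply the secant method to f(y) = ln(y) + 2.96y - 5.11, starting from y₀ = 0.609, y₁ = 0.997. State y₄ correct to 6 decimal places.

1.573250

f(y_0) = -3.803297, f(y_1) = -2.161885
y_2 = 0.997000 - (-2.161885)·(0.997000 - 0.609000)/(-2.161885 - (-3.803297)) = 1.508030; f(y_2) = -0.235427
y_3 = 1.508030 - (-0.235427)·(1.508030 - 0.997000)/(-0.235427 - (-2.161885)) = 1.570482; f(y_3) = -0.009992
y_4 = 1.570482 - (-0.009992)·(1.570482 - 1.508030)/(-0.009992 - (-0.235427)) = 1.573250; f(y_4) = -0.000038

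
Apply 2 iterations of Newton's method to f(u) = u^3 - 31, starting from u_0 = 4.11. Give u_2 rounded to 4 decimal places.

3.1543

Newton update: u ← u − f(u)/f'(u).
f'(u) = 3u^2
u_0 = 4.110000: f = 38.426531, f' = 50.676300 → u_1 = 4.110000 - (38.426531)/(50.676300) = 3.351726
u_1 = 3.351726: f = 6.653508, f' = 33.702197 → u_2 = 3.351726 - (6.653508)/(33.702197) = 3.154305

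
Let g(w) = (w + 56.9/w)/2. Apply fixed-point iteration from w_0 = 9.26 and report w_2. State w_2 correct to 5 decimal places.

7.54485

w_1 = g(9.260000) = 7.702354
w_2 = g(7.702354) = 7.544853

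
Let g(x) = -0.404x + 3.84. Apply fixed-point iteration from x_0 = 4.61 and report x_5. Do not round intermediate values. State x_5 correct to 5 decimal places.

x_1 = g(4.610000) = 1.977560
x_2 = g(1.977560) = 3.041066
x_3 = g(3.041066) = 2.611409
x_4 = g(2.611409) = 2.784991
x_5 = g(2.784991) = 2.714864

2.71486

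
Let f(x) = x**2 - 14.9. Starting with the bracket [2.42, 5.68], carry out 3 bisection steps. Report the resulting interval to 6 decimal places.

[3.642500, 4.050000]

f(2.420000) = -9.043600, f(5.680000) = 17.362400 (opposite signs)
step 1: m = 4.050000, f(m) = 1.502500 > 0 → root in [2.420000, 4.050000]
step 2: m = 3.235000, f(m) = -4.434775 < 0 → root in [3.235000, 4.050000]
step 3: m = 3.642500, f(m) = -1.632194 < 0 → root in [3.642500, 4.050000]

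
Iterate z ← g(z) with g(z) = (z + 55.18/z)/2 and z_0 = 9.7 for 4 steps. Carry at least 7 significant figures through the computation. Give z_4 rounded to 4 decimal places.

z_1 = g(9.700000) = 7.694330
z_2 = g(7.694330) = 7.432922
z_3 = g(7.432922) = 7.428326
z_4 = g(7.428326) = 7.428324

7.4283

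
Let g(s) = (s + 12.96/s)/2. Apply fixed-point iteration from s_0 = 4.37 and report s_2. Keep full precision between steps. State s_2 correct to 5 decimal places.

3.60063

s_1 = g(4.370000) = 3.667838
s_2 = g(3.667838) = 3.600627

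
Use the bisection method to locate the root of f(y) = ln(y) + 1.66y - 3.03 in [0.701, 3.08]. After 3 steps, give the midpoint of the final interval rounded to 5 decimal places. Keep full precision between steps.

f(0.701000) = -2.221587, f(3.080000) = 3.207730 (opposite signs)
step 1: m = 1.890500, f(m) = 0.745071 > 0 → root in [0.701000, 1.890500]
step 2: m = 1.295750, f(m) = -0.619965 < 0 → root in [1.295750, 1.890500]
step 3: m = 1.593125, f(m) = 0.080285 > 0 → root in [1.295750, 1.593125]
Midpoint of [1.295750, 1.593125] = 1.444438

1.44444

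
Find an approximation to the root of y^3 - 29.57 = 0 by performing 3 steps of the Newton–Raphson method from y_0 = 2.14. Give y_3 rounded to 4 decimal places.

f'(y) = 3y^2
y_0 = 2.140000: f = -19.769656, f' = 13.738800 → y_1 = 2.140000 - (-19.769656)/(13.738800) = 3.578965
y_1 = 3.578965: f = 16.272939, f' = 38.426977 → y_2 = 3.578965 - (16.272939)/(38.426977) = 3.155488
y_2 = 3.155488: f = 1.849533, f' = 29.871320 → y_3 = 3.155488 - (1.849533)/(29.871320) = 3.093572

3.0936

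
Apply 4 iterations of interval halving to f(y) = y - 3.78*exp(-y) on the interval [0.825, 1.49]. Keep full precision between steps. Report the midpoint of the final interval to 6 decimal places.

f(0.825000) = -0.831528, f(1.490000) = 0.638091 (opposite signs)
step 1: m = 1.157500, f(m) = -0.030444 < 0 → root in [1.157500, 1.490000]
step 2: m = 1.323750, f(m) = 0.317758 > 0 → root in [1.157500, 1.323750]
step 3: m = 1.240625, f(m) = 0.147436 > 0 → root in [1.157500, 1.240625]
step 4: m = 1.199063, f(m) = 0.059481 > 0 → root in [1.157500, 1.199063]
Midpoint of [1.157500, 1.199063] = 1.178281

1.178281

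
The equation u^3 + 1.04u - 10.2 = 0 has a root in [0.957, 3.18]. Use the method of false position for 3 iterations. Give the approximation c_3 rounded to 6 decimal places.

f(0.957000) = -8.328253, f(3.180000) = 25.264632
step 1: c = 1.508120, f(c) = -5.201449 < 0 → new bracket [1.508120, 3.180000]
step 2: c = 1.793559, f(c) = -2.565086 < 0 → new bracket [1.793559, 3.180000]
step 3: c = 1.921348, f(c) = -1.108993 < 0 → new bracket [1.921348, 3.180000]

1.921348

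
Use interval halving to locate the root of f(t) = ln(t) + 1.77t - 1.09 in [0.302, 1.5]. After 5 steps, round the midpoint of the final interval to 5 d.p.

f(0.302000) = -1.752788, f(1.500000) = 1.970465 (opposite signs)
step 1: m = 0.901000, f(m) = 0.400520 > 0 → root in [0.302000, 0.901000]
step 2: m = 0.601500, f(m) = -0.533674 < 0 → root in [0.601500, 0.901000]
step 3: m = 0.751250, f(m) = -0.046304 < 0 → root in [0.751250, 0.901000]
step 4: m = 0.826125, f(m) = 0.181232 > 0 → root in [0.751250, 0.826125]
step 5: m = 0.788687, f(m) = 0.068592 > 0 → root in [0.751250, 0.788687]
Midpoint of [0.751250, 0.788687] = 0.769969

0.76997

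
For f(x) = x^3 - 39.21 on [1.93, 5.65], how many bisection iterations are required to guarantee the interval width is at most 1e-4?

16

Initial width b − a = 5.65 − 1.93 = 3.720000.
After n steps the width is (b−a)/2^n; need (b−a)/2^n ≤ 1e-4.
So n ≥ log₂(3.720000/1e-4) = log₂(37200.0000) ≈ 15.1830.
Hence n = 16.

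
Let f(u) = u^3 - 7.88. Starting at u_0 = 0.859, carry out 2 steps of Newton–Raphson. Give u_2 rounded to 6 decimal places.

2.908755

f'(u) = 3u^2
u_0 = 0.859000: f = -7.246160, f' = 2.213643 → u_1 = 0.859000 - (-7.246160)/(2.213643) = 4.132410
u_1 = 4.132410: f = 62.688369, f' = 51.230427 → u_2 = 4.132410 - (62.688369)/(51.230427) = 2.908755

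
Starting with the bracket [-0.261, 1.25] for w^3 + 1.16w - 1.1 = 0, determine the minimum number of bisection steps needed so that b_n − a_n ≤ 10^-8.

28

Initial width b − a = 1.25 − -0.261 = 1.511000.
After n steps the width is (b−a)/2^n; need (b−a)/2^n ≤ 10^-8.
So n ≥ log₂(1.511000/10^-8) = log₂(151100000.0000) ≈ 27.1709.
Hence n = 28.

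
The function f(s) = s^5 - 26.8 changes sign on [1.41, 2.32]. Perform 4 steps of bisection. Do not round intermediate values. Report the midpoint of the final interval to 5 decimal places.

f(1.410000) = -21.226916, f(2.320000) = 40.410933 (opposite signs)
step 1: m = 1.865000, f(m) = -4.237138 < 0 → root in [1.865000, 2.320000]
step 2: m = 2.092500, f(m) = 13.316897 > 0 → root in [1.865000, 2.092500]
step 3: m = 1.978750, f(m) = 3.535743 > 0 → root in [1.865000, 1.978750]
step 4: m = 1.921875, f(m) = -0.580423 < 0 → root in [1.921875, 1.978750]
Midpoint of [1.921875, 1.978750] = 1.950312

1.95031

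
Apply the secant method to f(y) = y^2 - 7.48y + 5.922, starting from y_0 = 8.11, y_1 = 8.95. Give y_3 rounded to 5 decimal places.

6.68643

Secant update: y_(k+1) = y_k − f(y_k)·(y_k − y_(k-1))/(f(y_k) − f(y_(k-1))).
f(y_0) = 11.031300, f(y_1) = 19.078500
y_2 = 8.950000 - (19.078500)·(8.950000 - 8.110000)/(19.078500 - (11.031300)) = 6.958507; f(y_2) = 2.293189
y_3 = 6.958507 - (2.293189)·(6.958507 - 8.950000)/(2.293189 - (19.078500)) = 6.686432; f(y_3) = 0.615861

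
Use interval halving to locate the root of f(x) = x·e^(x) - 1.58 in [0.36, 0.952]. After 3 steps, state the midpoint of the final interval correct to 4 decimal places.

f(0.360000) = -1.064001, f(0.952000) = 0.886524 (opposite signs)
step 1: m = 0.656000, f(m) = -0.315843 < 0 → root in [0.656000, 0.952000]
step 2: m = 0.804000, f(m) = 0.216507 > 0 → root in [0.656000, 0.804000]
step 3: m = 0.730000, f(m) = -0.065191 < 0 → root in [0.730000, 0.804000]
Midpoint of [0.730000, 0.804000] = 0.767000

0.7670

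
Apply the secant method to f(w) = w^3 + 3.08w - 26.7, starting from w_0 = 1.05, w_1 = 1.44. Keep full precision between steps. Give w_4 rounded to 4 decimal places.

2.4817

f(w_0) = -22.308375, f(w_1) = -19.278816
w_2 = 1.440000 - (-19.278816)·(1.440000 - 1.050000)/(-19.278816 - (-22.308375)) = 3.921793; f(w_2) = 45.698103
w_3 = 3.921793 - (45.698103)·(3.921793 - 1.440000)/(45.698103 - (-19.278816)) = 2.176354; f(w_3) = -9.688488
w_4 = 2.176354 - (-9.688488)·(2.176354 - 3.921793)/(-9.688488 - (45.698103)) = 2.481675; f(w_4) = -3.772527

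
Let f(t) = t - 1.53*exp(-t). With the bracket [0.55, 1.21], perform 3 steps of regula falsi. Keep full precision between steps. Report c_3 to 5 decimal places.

0.73425

False-position update: c = (a·f(b) − b·f(a))/(f(b) − f(a)); replace the endpoint whose sign matches f(c).
f(0.550000) = -0.332733, f(1.210000) = 0.753758
step 1: c = 0.752122, f(c) = 0.030933 > 0 → new bracket [0.550000, 0.752122]
step 2: c = 0.734930, f(c) = 0.001235 > 0 → new bracket [0.550000, 0.734930]
step 3: c = 0.734246, f(c) = 0.000049 > 0 → new bracket [0.550000, 0.734246]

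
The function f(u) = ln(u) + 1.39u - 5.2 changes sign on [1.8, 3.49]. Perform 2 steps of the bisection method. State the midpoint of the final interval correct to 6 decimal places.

2.856250

f(1.800000) = -2.110213, f(3.490000) = 0.901002 (opposite signs)
step 1: m = 2.645000, f(m) = -0.550779 < 0 → root in [2.645000, 3.490000]
step 2: m = 3.067500, f(m) = 0.184688 > 0 → root in [2.645000, 3.067500]
Midpoint of [2.645000, 3.067500] = 2.856250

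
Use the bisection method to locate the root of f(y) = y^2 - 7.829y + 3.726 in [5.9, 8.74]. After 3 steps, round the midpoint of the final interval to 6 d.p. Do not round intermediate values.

f(5.900000) = -7.655100, f(8.740000) = 11.688140 (opposite signs)
step 1: m = 7.320000, f(m) = 0.000120 > 0 → root in [5.900000, 7.320000]
step 2: m = 6.610000, f(m) = -4.331590 < 0 → root in [6.610000, 7.320000]
step 3: m = 6.965000, f(m) = -2.291760 < 0 → root in [6.965000, 7.320000]
Midpoint of [6.965000, 7.320000] = 7.142500

7.142500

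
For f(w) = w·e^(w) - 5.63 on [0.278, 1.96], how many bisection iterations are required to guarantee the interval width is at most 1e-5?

Initial width b − a = 1.96 − 0.278 = 1.682000.
After n steps the width is (b−a)/2^n; need (b−a)/2^n ≤ 1e-5.
So n ≥ log₂(1.682000/1e-5) = log₂(168200.0000) ≈ 17.3598.
Hence n = 18.

18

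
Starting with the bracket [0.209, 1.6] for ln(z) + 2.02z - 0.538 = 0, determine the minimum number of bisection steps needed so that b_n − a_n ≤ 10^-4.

Initial width b − a = 1.6 − 0.209 = 1.391000.
After n steps the width is (b−a)/2^n; need (b−a)/2^n ≤ 10^-4.
So n ≥ log₂(1.391000/10^-4) = log₂(13910.0000) ≈ 13.7638.
Hence n = 14.

14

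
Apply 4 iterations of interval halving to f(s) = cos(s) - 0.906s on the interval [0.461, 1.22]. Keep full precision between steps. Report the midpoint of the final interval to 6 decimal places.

f(0.461000) = 0.477942, f(1.220000) = -0.761674 (opposite signs)
step 1: m = 0.840500, f(m) = -0.094403 < 0 → root in [0.461000, 0.840500]
step 2: m = 0.650750, f(m) = 0.206050 > 0 → root in [0.650750, 0.840500]
step 3: m = 0.745625, f(m) = 0.059128 > 0 → root in [0.745625, 0.840500]
step 4: m = 0.793063, f(m) = -0.016848 < 0 → root in [0.745625, 0.793063]
Midpoint of [0.745625, 0.793063] = 0.769344

0.769344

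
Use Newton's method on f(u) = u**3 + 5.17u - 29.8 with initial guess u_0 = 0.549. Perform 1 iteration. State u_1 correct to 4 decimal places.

f'(u) = 3u**2 + 5.17
u_0 = 0.549000: f = -26.796201, f' = 6.074203 → u_1 = 0.549000 - (-26.796201)/(6.074203) = 4.960476

4.9605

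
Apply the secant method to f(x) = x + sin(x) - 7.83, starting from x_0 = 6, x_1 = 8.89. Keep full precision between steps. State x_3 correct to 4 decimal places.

Secant update: x_(k+1) = x_k − f(x_k)·(x_k − x_(k-1))/(f(x_k) − f(x_(k-1))).
f(x_0) = -2.109415, f(x_1) = 1.569650
x_2 = 8.890000 - (1.569650)·(8.890000 - 6.000000)/(1.569650 - (-2.109415)) = 7.657000; f(x_2) = 0.807662
x_3 = 7.657000 - (0.807662)·(7.657000 - 8.890000)/(0.807662 - (1.569650)) = 6.350094; f(x_3) = -1.413046

6.3501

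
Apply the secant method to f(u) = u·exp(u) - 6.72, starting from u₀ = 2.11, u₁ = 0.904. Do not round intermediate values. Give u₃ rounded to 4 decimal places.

f(u_0) = 10.683789, f(u_1) = -4.487607
u_2 = 0.904000 - (-4.487607)·(0.904000 - 2.110000)/(-4.487607 - (10.683789)) = 1.260727; f(u_2) = -2.272170
u_3 = 1.260727 - (-2.272170)·(1.260727 - 0.904000)/(-2.272170 - (-4.487607)) = 1.626590; f(u_3) = 1.553650

1.6266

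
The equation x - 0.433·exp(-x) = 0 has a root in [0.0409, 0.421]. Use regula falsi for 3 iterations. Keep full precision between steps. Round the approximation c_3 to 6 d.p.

f(0.040900) = -0.374748, f(0.421000) = 0.136783
step 1: c = 0.319361, f(c) = 0.004738 > 0 → new bracket [0.040900, 0.319361]
step 2: c = 0.315885, f(c) = 0.000166 > 0 → new bracket [0.040900, 0.315885]
step 3: c = 0.315763, f(c) = 0.000006 > 0 → new bracket [0.040900, 0.315763]

0.315763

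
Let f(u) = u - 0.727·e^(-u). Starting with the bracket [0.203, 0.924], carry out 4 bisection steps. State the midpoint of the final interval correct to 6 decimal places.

0.450844

f(0.203000) = -0.390434, f(0.924000) = 0.635433 (opposite signs)
step 1: m = 0.563500, f(m) = 0.149682 > 0 → root in [0.203000, 0.563500]
step 2: m = 0.383250, f(m) = -0.112304 < 0 → root in [0.383250, 0.563500]
step 3: m = 0.473375, f(m) = 0.020529 > 0 → root in [0.383250, 0.473375]
step 4: m = 0.428312, f(m) = -0.045406 < 0 → root in [0.428312, 0.473375]
Midpoint of [0.428312, 0.473375] = 0.450844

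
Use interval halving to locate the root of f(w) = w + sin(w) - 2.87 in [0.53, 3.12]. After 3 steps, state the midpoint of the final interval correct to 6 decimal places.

f(0.530000) = -1.834467, f(3.120000) = 0.271591 (opposite signs)
step 1: m = 1.825000, f(m) = -0.077136 < 0 → root in [1.825000, 3.120000]
step 2: m = 2.472500, f(m) = 0.222775 > 0 → root in [1.825000, 2.472500]
step 3: m = 2.148750, f(m) = 0.116332 > 0 → root in [1.825000, 2.148750]
Midpoint of [1.825000, 2.148750] = 1.986875

1.986875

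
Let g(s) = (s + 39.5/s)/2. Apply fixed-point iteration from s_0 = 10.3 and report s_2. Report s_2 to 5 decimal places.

6.32823

s_1 = g(10.300000) = 7.067476
s_2 = g(7.067476) = 6.328229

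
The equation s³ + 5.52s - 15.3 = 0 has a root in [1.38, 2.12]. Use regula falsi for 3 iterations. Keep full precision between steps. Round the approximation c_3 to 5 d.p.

False-position update: c = (a·f(b) − b·f(a))/(f(b) − f(a)); replace the endpoint whose sign matches f(c).
f(1.380000) = -5.054328, f(2.120000) = 5.930528
step 1: c = 1.720487, f(c) = -0.710138 < 0 → new bracket [1.720487, 2.120000]
step 2: c = 1.763210, f(c) = -0.085418 < 0 → new bracket [1.763210, 2.120000]
step 3: c = 1.768276, f(c) = -0.010070 < 0 → new bracket [1.768276, 2.120000]

1.76828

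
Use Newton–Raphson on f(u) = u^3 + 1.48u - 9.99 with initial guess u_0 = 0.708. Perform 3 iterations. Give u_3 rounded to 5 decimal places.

2.05673

Newton update: u ← u − f(u)/f'(u).
f'(u) = 3u^2 + 1.48
u_0 = 0.708000: f = -8.587265, f' = 2.983792 → u_1 = 0.708000 - (-8.587265)/(2.983792) = 3.585970
u_1 = 3.585970: f = 41.429889, f' = 40.057551 → u_2 = 3.585970 - (41.429889)/(40.057551) = 2.551711
u_2 = 2.551711: f = 10.401313, f' = 21.013691 → u_3 = 2.551711 - (10.401313)/(21.013691) = 2.056733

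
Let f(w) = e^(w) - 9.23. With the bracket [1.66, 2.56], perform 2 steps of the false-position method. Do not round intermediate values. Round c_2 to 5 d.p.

f(1.660000) = -3.970689, f(2.560000) = 3.705817
step 1: c = 2.125527, f(c) = -0.852690 < 0 → new bracket [2.125527, 2.560000]
step 2: c = 2.206797, f(c) = -0.143434 < 0 → new bracket [2.206797, 2.560000]

2.20680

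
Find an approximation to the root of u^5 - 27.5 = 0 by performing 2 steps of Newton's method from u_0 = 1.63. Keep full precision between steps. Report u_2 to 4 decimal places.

1.9586

Newton update: u ← u − f(u)/f'(u).
f'(u) = 5u^4
u_0 = 1.630000: f = -15.993638, f' = 35.295588 → u_1 = 1.630000 - (-15.993638)/(35.295588) = 2.083134
u_1 = 2.083134: f = 11.727104, f' = 94.154050 → u_2 = 2.083134 - (11.727104)/(94.154050) = 1.958582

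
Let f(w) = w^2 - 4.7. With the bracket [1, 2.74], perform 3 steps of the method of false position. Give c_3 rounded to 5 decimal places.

False-position update: c = (a·f(b) − b·f(a))/(f(b) − f(a)); replace the endpoint whose sign matches f(c).
f(1.000000) = -3.700000, f(2.740000) = 2.807600
step 1: c = 1.989305, f(c) = -0.742666 < 0 → new bracket [1.989305, 2.740000]
step 2: c = 2.146340, f(c) = -0.093225 < 0 → new bracket [2.146340, 2.740000]
step 3: c = 2.165419, f(c) = -0.010962 < 0 → new bracket [2.165419, 2.740000]

2.16542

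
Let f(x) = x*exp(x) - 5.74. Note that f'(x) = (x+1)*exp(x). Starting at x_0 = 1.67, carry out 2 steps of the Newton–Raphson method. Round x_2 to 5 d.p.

1.40768

x_0 = 1.670000: f = 3.131320, f' = 14.183488 → x_1 = 1.670000 - (3.131320)/(14.183488) = 1.449228
x_1 = 1.449228: f = 0.433455, f' = 10.433279 → x_2 = 1.449228 - (0.433455)/(10.433279) = 1.407682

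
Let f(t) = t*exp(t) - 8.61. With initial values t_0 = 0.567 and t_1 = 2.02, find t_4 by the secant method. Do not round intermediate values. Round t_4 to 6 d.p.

1.668987

Secant update: t_(k+1) = t_k − f(t_k)·(t_k − t_(k-1))/(f(t_k) − f(t_(k-1))).
f(t_0) = -7.610396, f(t_1) = 6.617416
t_2 = 2.020000 - (6.617416)·(2.020000 - 0.567000)/(6.617416 - (-7.610396)) = 1.344203; f(t_2) = -3.454804
t_3 = 1.344203 - (-3.454804)·(1.344203 - 2.020000)/(-3.454804 - (6.617416)) = 1.576004; f(t_3) = -0.989086
t_4 = 1.576004 - (-0.989086)·(1.576004 - 1.344203)/(-0.989086 - (-3.454804)) = 1.668987; f(t_4) = 0.246964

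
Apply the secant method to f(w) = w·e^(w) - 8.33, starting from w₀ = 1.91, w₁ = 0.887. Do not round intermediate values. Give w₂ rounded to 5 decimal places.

1.47505

f(w_0) = 4.568400, f(w_1) = -6.176510
w_2 = 0.887000 - (-6.176510)·(0.887000 - 1.910000)/(-6.176510 - (4.568400)) = 1.475052; f(w_2) = -1.882155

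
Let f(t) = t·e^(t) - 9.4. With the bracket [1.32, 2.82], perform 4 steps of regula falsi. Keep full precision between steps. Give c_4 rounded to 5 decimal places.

f(1.320000) = -4.458684, f(2.820000) = 37.910719
step 1: c = 1.477850, f(c) = -2.921824 < 0 → new bracket [1.477850, 2.820000]
step 2: c = 1.573890, f(c) = -1.805384 < 0 → new bracket [1.573890, 2.820000]
step 3: c = 1.630534, f(c) = -1.073509 < 0 → new bracket [1.630534, 2.820000]
step 4: c = 1.663289, f(c) = -0.623432 < 0 → new bracket [1.663289, 2.820000]

1.66329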